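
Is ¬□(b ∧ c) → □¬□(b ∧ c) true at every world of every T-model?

Tableau for the negation ¬(¬□(b ∧ c) → □¬□(b ∧ c)):
1. ¬(¬□(b ∧ c) → □¬□(b ∧ c)), w0
2. ¬□(b ∧ c), w0
3. ¬□¬□(b ∧ c), w0
4. ¬(b ∧ c), w1
5. ¬c, w1
6. □(b ∧ c), w2
7. b ∧ c, w2
8. b, w2
9. c, w2
Accessibility: w0Rw0, w0Rw1, w0Rw2, w1Rw1, w2Rw2
The negation has an open branch (countermodel exists).

No, not valid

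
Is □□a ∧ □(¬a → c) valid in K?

Not valid

Tableau for the negation ¬(□□a ∧ □(¬a → c)):
1. ¬(□□a ∧ □(¬a → c)), u
2. ¬□(¬a → c), u
3. ¬(¬a → c), v
4. ¬a, v
5. ¬c, v
Accessibility: uRv
The negation has an open branch (countermodel exists).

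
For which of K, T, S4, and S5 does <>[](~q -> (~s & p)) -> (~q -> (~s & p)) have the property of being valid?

S5

S5-tableau for the negation ~(<>[](~q -> (~s & p)) -> (~q -> (~s & p))):
1. ~(<>[](~q -> (~s & p)) -> (~q -> (~s & p))), u
2. <>[](~q -> (~s & p)), u
3. ~(~q -> (~s & p)), u
4. ~q, u
5. ~(~s & p), u
6. ~p, u
7. [](~q -> (~s & p)), v
8. ~q -> (~s & p), u
9. ~q -> (~s & p), v
10. ~s & p, u
11. ~s, u
12. p, u
Accessibility: uRu, uRv, vRu, vRv
Branch closes: p and ~p both at u.
Every branch closes (one shown): valid in S5.
S4-tableau for the negation ~(<>[](~q -> (~s & p)) -> (~q -> (~s & p))):
1. ~(<>[](~q -> (~s & p)) -> (~q -> (~s & p))), u
2. <>[](~q -> (~s & p)), u
3. ~(~q -> (~s & p)), u
4. ~q, u
5. ~(~s & p), u
6. ~p, u
7. [](~q -> (~s & p)), v
8. ~q -> (~s & p), v
9. ~s & p, v
10. ~s, v
11. p, v
Accessibility: uRu, uRv, vRv
Complete open branch: countermodel on an S4-frame, so not valid in S4, nor in K, T (the same frame is also a K-frame and a T-frame).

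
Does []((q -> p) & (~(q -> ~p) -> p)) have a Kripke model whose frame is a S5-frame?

Satisfiable (open branch found)

1. []((q -> p) & (~(q -> ~p) -> p)), 0
2. (q -> p) & (~(q -> ~p) -> p), 0
3. q -> p, 0
4. ~(q -> ~p) -> p, 0
5. p, 0
Accessibility: 0R0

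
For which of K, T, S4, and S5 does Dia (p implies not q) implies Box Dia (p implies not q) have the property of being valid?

S5

S4-tableau for the negation not (Dia (p implies not q) implies Box Dia (p implies not q)):
1. not (Dia (p implies not q) implies Box Dia (p implies not q)), 0
2. Dia (p implies not q), 0
3. not Box Dia (p implies not q), 0
4. p implies not q, 1
5. not q, 1
6. not Dia (p implies not q), 2
7. not (p implies not q), 2
8. p, 2
9. q, 2
Accessibility: 0R0, 0R1, 0R2, 1R1, 2R2
Complete open branch: countermodel on an S4-frame, so not valid in S4, nor in K, T (the same frame is also a K-frame and a T-frame).
S5-tableau for the negation not (Dia (p implies not q) implies Box Dia (p implies not q)):
1. not (Dia (p implies not q) implies Box Dia (p implies not q)), 0
2. Dia (p implies not q), 0
3. not Box Dia (p implies not q), 0
4. p implies not q, 1
5. not q, 1
6. not Dia (p implies not q), 2
7. not (p implies not q), 0
8. p, 0
9. q, 0
10. not (p implies not q), 1
11. p, 1
12. q, 1
Accessibility: 0R0, 0R1, 0R2, 1R0, 1R1, 1R2, 2R0, 2R1, 2R2
Branch closes: q and not q both at 1.
Every branch closes (one shown): valid in S5.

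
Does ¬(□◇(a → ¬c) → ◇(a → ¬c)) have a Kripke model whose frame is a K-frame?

1. ¬(□◇(a → ¬c) → ◇(a → ¬c)), u
2. □◇(a → ¬c), u
3. ¬◇(a → ¬c), u

Satisfiable (open branch found)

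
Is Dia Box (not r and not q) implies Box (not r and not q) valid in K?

Tableau for the negation not (Dia Box (not r and not q) implies Box (not r and not q)):
1. not (Dia Box (not r and not q) implies Box (not r and not q)), u
2. Dia Box (not r and not q), u   [neg-implies-rule on 1]
3. not Box (not r and not q), u   [neg-implies-rule on 1]
4. Box (not r and not q), v   [Dia-rule on 2: fresh world v, uRv]
5. not (not r and not q), w   [neg-Box-rule on 3: fresh world w, uRw]
6. q, w   [neg-and-rule on 5 (branches; this branch)]
Accessibility: uRv, uRw
The negation has an open branch (countermodel exists).

No, not valid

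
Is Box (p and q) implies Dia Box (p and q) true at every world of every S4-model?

Valid in S4

Tableau for the negation not (Box (p and q) implies Dia Box (p and q)):
1. not (Box (p and q) implies Dia Box (p and q)), u
2. Box (p and q), u
3. not Dia Box (p and q), u
4. p and q, u
5. p, u
6. q, u
7. not Box (p and q), u
8. not (p and q), v
9. p and q, v
10. p, v
11. q, v
12. not Box (p and q), v
13. not q, v
Accessibility: uRu, uRv, vRv
Branch closes: q and not q both at v.
All branches of the negation close; one closing branch shown above.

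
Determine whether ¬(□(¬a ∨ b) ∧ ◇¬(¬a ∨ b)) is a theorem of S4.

Tableau for the negation □(¬a ∨ b) ∧ ◇¬(¬a ∨ b):
1. □(¬a ∨ b) ∧ ◇¬(¬a ∨ b), w0
2. □(¬a ∨ b), w0
3. ◇¬(¬a ∨ b), w0
4. ¬a ∨ b, w0
5. b, w0
6. ¬(¬a ∨ b), w1
7. a, w1
8. ¬b, w1
9. ¬a ∨ b, w1
10. b, w1
Accessibility: w0Rw0, w0Rw1, w1Rw1
Branch closes: b and ¬b both at w1.
Every branch of the negation's tableau closes; the branch above is one of them.

Valid in S4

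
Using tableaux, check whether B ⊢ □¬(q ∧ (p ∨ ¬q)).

Not valid

Tableau for the negation ¬□¬(q ∧ (p ∨ ¬q)):
1. ¬□¬(q ∧ (p ∨ ¬q)), u
2. q ∧ (p ∨ ¬q), v
3. q, v
4. p ∨ ¬q, v
5. p, v
Accessibility: uRu, uRv, vRu, vRv
The negation has an open branch (countermodel exists).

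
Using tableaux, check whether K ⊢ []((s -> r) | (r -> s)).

Yes, valid

Tableau for the negation ~[]((s -> r) | (r -> s)):
1. ~[]((s -> r) | (r -> s)), 0
2. ~((s -> r) | (r -> s)), 1   [~[]-rule on 1: fresh world 1, 0R1]
3. ~(s -> r), 1   [~|-rule on 2]
4. ~(r -> s), 1   [~|-rule on 2]
5. s, 1   [~->-rule on 3]
6. ~r, 1   [~->-rule on 3]
7. r, 1   [~->-rule on 4]
8. ~s, 1   [~->-rule on 4]
Accessibility: 0R1
Branch closes: r and ~r both at 1.
Every branch of the negation's tableau closes; the branch above is one of them.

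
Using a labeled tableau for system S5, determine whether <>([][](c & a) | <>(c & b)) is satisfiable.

1. <>([][](c & a) | <>(c & b)), u
2. [][](c & a) | <>(c & b), v
3. <>(c & b), v
4. c & b, w
5. c, w
6. b, w
Accessibility: uRu, uRv, uRw, vRu, vRv, vRw, wRu, wRv, wRw

Yes, satisfiable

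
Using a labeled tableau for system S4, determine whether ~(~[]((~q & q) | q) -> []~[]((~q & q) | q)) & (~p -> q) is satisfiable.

1. ~(~[]((~q & q) | q) -> []~[]((~q & q) | q)) & (~p -> q), u
2. ~(~[]((~q & q) | q) -> []~[]((~q & q) | q)), u   [&-rule on 1]
3. ~p -> q, u   [&-rule on 1]
4. ~[]((~q & q) | q), u   [~->-rule on 2]
5. ~[]~[]((~q & q) | q), u   [~->-rule on 2]
6. q, u   [->-rule on 3 (branches; this branch)]
7. ~((~q & q) | q), v   [~[]-rule on 4: fresh world v, uRv]
8. ~(~q & q), v   [~|-rule on 7]
9. ~q, v   [~|-rule on 7]
10. []((~q & q) | q), w   [~[]-rule on 5: fresh world w, uRw]
11. (~q & q) | q, w   [[]-rule on 10 via wRw]
12. q, w   [|-rule on 11 (branches; this branch)]
Accessibility: uRu, uRv, uRw, vRv, wRw

Yes, satisfiable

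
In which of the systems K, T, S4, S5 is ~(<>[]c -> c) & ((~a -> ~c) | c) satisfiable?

K, T, S4

S5-tableau for the formula:
1. ~(<>[]c -> c) & ((~a -> ~c) | c), u
2. ~(<>[]c -> c), u
3. (~a -> ~c) | c, u
4. <>[]c, u
5. ~c, u
6. ~a -> ~c, u
7. []c, v
8. c, u
Accessibility: uRu, uRv, vRu, vRv
Branch closes: c and ~c both at u.
Every branch closes (one shown): unsatisfiable in S5.
S4-tableau for the formula:
1. ~(<>[]c -> c) & ((~a -> ~c) | c), u
2. ~(<>[]c -> c), u
3. (~a -> ~c) | c, u
4. <>[]c, u
5. ~c, u
6. ~a -> ~c, u
7. []c, v
8. c, v
Accessibility: uRu, uRv, vRv
Complete open branch: satisfiable in S4, hence also in K, T (this S4-model is also a K-model and a T-model).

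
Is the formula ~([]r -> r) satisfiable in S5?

1. ~([]r -> r), u
2. []r, u   [~->-rule on 1]
3. ~r, u   [~->-rule on 1]
4. r, u   [[]-rule on 2 via uRu]
Accessibility: uRu
Branch closes: r and ~r both at u.
All branches of the tableau close; one closing branch shown above.

No, unsatisfiable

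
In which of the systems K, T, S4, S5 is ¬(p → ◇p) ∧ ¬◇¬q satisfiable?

K

T-tableau for the formula:
1. ¬(p → ◇p) ∧ ¬◇¬q, u
2. ¬(p → ◇p), u
3. ¬◇¬q, u
4. p, u
5. ¬◇p, u
6. q, u
7. ¬p, u
Accessibility: uRu
Branch closes: p and ¬p both at u.
Every branch closes (one shown): unsatisfiable in T, hence also in S4, S5 (every S4/S5-frame is a T-frame).
K-tableau for the formula:
1. ¬(p → ◇p) ∧ ¬◇¬q, u
2. ¬(p → ◇p), u
3. ¬◇¬q, u
4. p, u
5. ¬◇p, u
Complete open branch: satisfiable in K.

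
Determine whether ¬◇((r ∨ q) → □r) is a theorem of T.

Not valid

Tableau for the negation ◇((r ∨ q) → □r):
1. ◇((r ∨ q) → □r), u
2. (r ∨ q) → □r, v   [◇-rule on 1: fresh world v, uRv]
3. □r, v   [→-rule on 2 (branches; this branch)]
4. r, v   [□-rule on 3 via vRv]
Accessibility: uRu, uRv, vRv
The negation has an open branch (countermodel exists).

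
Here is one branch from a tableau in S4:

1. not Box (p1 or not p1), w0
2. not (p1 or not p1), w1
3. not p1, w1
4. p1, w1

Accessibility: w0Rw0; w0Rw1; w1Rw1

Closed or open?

Both p1 and not p1 appear at w1.

Closed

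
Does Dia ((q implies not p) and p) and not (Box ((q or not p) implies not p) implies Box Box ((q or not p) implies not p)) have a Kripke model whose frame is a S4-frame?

1. Dia ((q implies not p) and p) and not (Box ((q or not p) implies not p) implies Box Box ((q or not p) implies not p)), w0
2. Dia ((q implies not p) and p), w0   [and-rule on 1]
3. not (Box ((q or not p) implies not p) implies Box Box ((q or not p) implies not p)), w0   [and-rule on 1]
4. Box ((q or not p) implies not p), w0   [neg-implies-rule on 3]
5. not Box Box ((q or not p) implies not p), w0   [neg-implies-rule on 3]
6. (q or not p) implies not p, w0   [Box-rule on 4 via w0Rw0]
7. not (q or not p), w0   [implies-rule on 6 (branches; this branch)]
8. not q, w0   [neg-or-rule on 7]
9. p, w0   [neg-or-rule on 7]
10. (q implies not p) and p, w1   [Dia-rule on 2: fresh world w1, w0Rw1]
11. q implies not p, w1   [and-rule on 10]
12. p, w1   [and-rule on 10]
13. (q or not p) implies not p, w1   [Box-rule on 4 via w0Rw1]
14. not q, w1   [implies-rule on 11 (branches; this branch)]
15. not (q or not p), w1   [implies-rule on 13 (branches; this branch)]
16. not Box ((q or not p) implies not p), w2   [neg-Box-rule on 5: fresh world w2, w0Rw2]
17. (q or not p) implies not p, w2   [Box-rule on 4 via w0Rw2]
18. not (q or not p), w2   [implies-rule on 17 (branches; this branch)]
19. not q, w2   [neg-or-rule on 18]
20. p, w2   [neg-or-rule on 18]
21. not ((q or not p) implies not p), w3   [neg-Box-rule on 16: fresh world w3, w2Rw3]
22. q or not p, w3   [neg-implies-rule on 21]
23. p, w3   [neg-implies-rule on 21]
24. (q or not p) implies not p, w3   [Box-rule on 4 via w0Rw3]
25. q, w3   [or-rule on 22 (branches; this branch)]
26. not (q or not p), w3   [implies-rule on 24 (branches; this branch)]
27. not q, w3   [neg-or-rule on 26]
Accessibility: w0Rw0, w0Rw1, w0Rw2, w0Rw3, w1Rw1, w2Rw2, w2Rw3, w3Rw3
Branch closes: q and not q both at w3.
All branches of the tableau close; one closing branch shown above.

No, unsatisfiable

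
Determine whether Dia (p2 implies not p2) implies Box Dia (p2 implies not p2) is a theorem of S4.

Tableau for the negation not (Dia (p2 implies not p2) implies Box Dia (p2 implies not p2)):
1. not (Dia (p2 implies not p2) implies Box Dia (p2 implies not p2)), u
2. Dia (p2 implies not p2), u
3. not Box Dia (p2 implies not p2), u
4. p2 implies not p2, v
5. not p2, v
6. not Dia (p2 implies not p2), w
7. not (p2 implies not p2), w
8. p2, w
Accessibility: uRu, uRv, uRw, vRv, wRw
The negation has an open branch (countermodel exists).

No, not valid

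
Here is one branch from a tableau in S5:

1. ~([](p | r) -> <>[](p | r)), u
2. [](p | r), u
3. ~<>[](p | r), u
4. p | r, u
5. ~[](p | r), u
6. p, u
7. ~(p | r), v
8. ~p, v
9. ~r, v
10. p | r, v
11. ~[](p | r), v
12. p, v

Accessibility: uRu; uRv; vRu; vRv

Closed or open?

Yes, closed

Both p and ~p appear at v.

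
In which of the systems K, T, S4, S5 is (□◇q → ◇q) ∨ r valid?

T, S4, S5

K-tableau for the negation ¬((□◇q → ◇q) ∨ r):
1. ¬((□◇q → ◇q) ∨ r), u
2. ¬(□◇q → ◇q), u
3. ¬r, u
4. □◇q, u
5. ¬◇q, u
Complete open branch: countermodel on a K-frame, so not valid in K.
T-tableau for the negation ¬((□◇q → ◇q) ∨ r):
1. ¬((□◇q → ◇q) ∨ r), u
2. ¬(□◇q → ◇q), u
3. ¬r, u
4. □◇q, u
5. ¬◇q, u
6. ◇q, u
7. ¬q, u
8. q, v
9. ◇q, v
10. ¬q, v
Accessibility: uRu, uRv, vRv
Branch closes: q and ¬q both at v.
Every branch closes (one shown): valid in T, hence also in S4, S5 (every theorem of T is a theorem of S4 and S5).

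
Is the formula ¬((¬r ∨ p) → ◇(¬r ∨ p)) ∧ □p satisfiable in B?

1. ¬((¬r ∨ p) → ◇(¬r ∨ p)) ∧ □p, u
2. ¬((¬r ∨ p) → ◇(¬r ∨ p)), u
3. □p, u
4. ¬r ∨ p, u
5. ¬◇(¬r ∨ p), u
6. p, u
7. ¬(¬r ∨ p), u
8. r, u
9. ¬p, u
Accessibility: uRu
Branch closes: p and ¬p both at u.
All branches of the tableau close; one closing branch shown above.

No, unsatisfiable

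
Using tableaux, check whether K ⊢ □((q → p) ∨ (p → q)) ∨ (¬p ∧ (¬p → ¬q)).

Valid in K

Tableau for the negation ¬(□((q → p) ∨ (p → q)) ∨ (¬p ∧ (¬p → ¬q))):
1. ¬(□((q → p) ∨ (p → q)) ∨ (¬p ∧ (¬p → ¬q))), w0
2. ¬□((q → p) ∨ (p → q)), w0
3. ¬(¬p ∧ (¬p → ¬q)), w0
4. ¬(¬p → ¬q), w0
5. ¬p, w0
6. q, w0
7. ¬((q → p) ∨ (p → q)), w1
8. ¬(q → p), w1
9. ¬(p → q), w1
10. q, w1
11. ¬p, w1
12. p, w1
13. ¬q, w1
Accessibility: w0Rw1
Branch closes: p and ¬p both at w1.
All branches of the negation close; one closing branch shown above.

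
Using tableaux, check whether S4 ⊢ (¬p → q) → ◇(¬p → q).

Yes, valid

Tableau for the negation ¬((¬p → q) → ◇(¬p → q)):
1. ¬((¬p → q) → ◇(¬p → q)), w0
2. ¬p → q, w0
3. ¬◇(¬p → q), w0
4. ¬(¬p → q), w0
5. ¬p, w0
6. ¬q, w0
7. q, w0
Accessibility: w0Rw0
Branch closes: q and ¬q both at w0.
All branches of the negation close; one closing branch shown above.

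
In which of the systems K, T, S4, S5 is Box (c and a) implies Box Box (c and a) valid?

S4, S5

S4-tableau for the negation not (Box (c and a) implies Box Box (c and a)):
1. not (Box (c and a) implies Box Box (c and a)), w0
2. Box (c and a), w0
3. not Box Box (c and a), w0
4. c and a, w0
5. c, w0
6. a, w0
7. not Box (c and a), w1
8. c and a, w1
9. c, w1
10. a, w1
11. not (c and a), w2
12. c and a, w2
13. c, w2
14. a, w2
15. not a, w2
Accessibility: w0Rw0, w0Rw1, w0Rw2, w1Rw1, w1Rw2, w2Rw2
Branch closes: a and not a both at w2.
Every branch closes (one shown): valid in S4, hence also in S5 (every theorem of S4 is a theorem of S5).
T-tableau for the negation not (Box (c and a) implies Box Box (c and a)):
1. not (Box (c and a) implies Box Box (c and a)), w0
2. Box (c and a), w0
3. not Box Box (c and a), w0
4. c and a, w0
5. c, w0
6. a, w0
7. not Box (c and a), w1
8. c and a, w1
9. c, w1
10. a, w1
11. not (c and a), w2
12. not a, w2
Accessibility: w0Rw0, w0Rw1, w1Rw1, w1Rw2, w2Rw2
Complete open branch: countermodel on a T-frame, so not valid in T, nor in K (the same frame is also a K-frame).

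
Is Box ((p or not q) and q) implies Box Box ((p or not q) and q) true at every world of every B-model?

Not valid

Tableau for the negation not (Box ((p or not q) and q) implies Box Box ((p or not q) and q)):
1. not (Box ((p or not q) and q) implies Box Box ((p or not q) and q)), u
2. Box ((p or not q) and q), u
3. not Box Box ((p or not q) and q), u
4. (p or not q) and q, u
5. p or not q, u
6. q, u
7. p, u
8. not Box ((p or not q) and q), v
9. (p or not q) and q, v
10. p or not q, v
11. q, v
12. p, v
13. not ((p or not q) and q), w
14. not q, w
Accessibility: uRu, uRv, vRu, vRv, vRw, wRv, wRw
The negation has an open branch (countermodel exists).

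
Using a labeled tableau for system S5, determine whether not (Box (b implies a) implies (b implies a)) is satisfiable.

Unsatisfiable

1. not (Box (b implies a) implies (b implies a)), 0
2. Box (b implies a), 0   [neg-implies-rule on 1]
3. not (b implies a), 0   [neg-implies-rule on 1]
4. b, 0   [neg-implies-rule on 3]
5. not a, 0   [neg-implies-rule on 3]
6. b implies a, 0   [Box-rule on 2 via 0R0]
7. a, 0   [implies-rule on 6 (branches; this branch)]
Accessibility: 0R0
Branch closes: a and not a both at 0.
All branches of the tableau close; one closing branch shown above.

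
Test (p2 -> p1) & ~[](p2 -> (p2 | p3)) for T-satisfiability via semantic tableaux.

1. (p2 -> p1) & ~[](p2 -> (p2 | p3)), w0
2. p2 -> p1, w0
3. ~[](p2 -> (p2 | p3)), w0
4. p1, w0
5. ~(p2 -> (p2 | p3)), w1
6. p2, w1
7. ~(p2 | p3), w1
8. ~p2, w1
9. ~p3, w1
Accessibility: w0Rw0, w0Rw1, w1Rw1
Branch closes: p2 and ~p2 both at w1.
Every branch closes; the branch above is one of them.

Unsatisfiable (every branch closes)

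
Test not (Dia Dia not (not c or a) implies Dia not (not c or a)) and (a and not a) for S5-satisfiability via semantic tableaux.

1. not (Dia Dia not (not c or a) implies Dia not (not c or a)) and (a and not a), u
2. not (Dia Dia not (not c or a) implies Dia not (not c or a)), u   [and-rule on 1]
3. a and not a, u   [and-rule on 1]
4. Dia Dia not (not c or a), u   [neg-implies-rule on 2]
5. not Dia not (not c or a), u   [neg-implies-rule on 2]
6. a, u   [and-rule on 3]
7. not a, u   [and-rule on 3]
Accessibility: uRu
Branch closes: a and not a both at u.
All branches of the tableau close; one closing branch shown above.

Unsatisfiable (every branch closes)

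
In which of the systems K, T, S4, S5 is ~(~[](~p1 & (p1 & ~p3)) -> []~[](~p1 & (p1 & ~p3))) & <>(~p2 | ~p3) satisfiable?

K

T-tableau for the formula:
1. ~(~[](~p1 & (p1 & ~p3)) -> []~[](~p1 & (p1 & ~p3))) & <>(~p2 | ~p3), 0
2. ~(~[](~p1 & (p1 & ~p3)) -> []~[](~p1 & (p1 & ~p3))), 0
3. <>(~p2 | ~p3), 0
4. ~[](~p1 & (p1 & ~p3)), 0
5. ~[]~[](~p1 & (p1 & ~p3)), 0
6. ~p2 | ~p3, 1
7. ~p3, 1
8. ~(~p1 & (p1 & ~p3)), 2
9. ~(p1 & ~p3), 2
10. p3, 2
11. [](~p1 & (p1 & ~p3)), 3
12. ~p1 & (p1 & ~p3), 3
13. ~p1, 3
14. p1 & ~p3, 3
15. p1, 3
16. ~p3, 3
Accessibility: 0R0, 0R1, 0R2, 0R3, 1R1, 2R2, 3R3
Branch closes: p1 and ~p1 both at 3.
Every branch closes (one shown): unsatisfiable in T, hence also in S4, S5 (every S4/S5-frame is a T-frame).
K-tableau for the formula:
1. ~(~[](~p1 & (p1 & ~p3)) -> []~[](~p1 & (p1 & ~p3))) & <>(~p2 | ~p3), 0
2. ~(~[](~p1 & (p1 & ~p3)) -> []~[](~p1 & (p1 & ~p3))), 0
3. <>(~p2 | ~p3), 0
4. ~[](~p1 & (p1 & ~p3)), 0
5. ~[]~[](~p1 & (p1 & ~p3)), 0
6. ~p2 | ~p3, 1
7. ~p3, 1
8. ~(~p1 & (p1 & ~p3)), 2
9. ~(p1 & ~p3), 2
10. p3, 2
11. [](~p1 & (p1 & ~p3)), 3
Accessibility: 0R1, 0R2, 0R3
Complete open branch: satisfiable in K.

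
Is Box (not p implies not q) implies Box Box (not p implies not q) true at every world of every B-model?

Tableau for the negation not (Box (not p implies not q) implies Box Box (not p implies not q)):
1. not (Box (not p implies not q) implies Box Box (not p implies not q)), w0
2. Box (not p implies not q), w0
3. not Box Box (not p implies not q), w0
4. not p implies not q, w0
5. not q, w0
6. not Box (not p implies not q), w1
7. not p implies not q, w1
8. not q, w1
9. not (not p implies not q), w2
10. not p, w2
11. q, w2
Accessibility: w0Rw0, w0Rw1, w1Rw0, w1Rw1, w1Rw2, w2Rw1, w2Rw2
The negation has an open branch (countermodel exists).

Invalid (countermodel exists)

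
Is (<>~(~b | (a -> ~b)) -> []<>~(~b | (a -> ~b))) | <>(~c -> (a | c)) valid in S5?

Yes, valid

Tableau for the negation ~((<>~(~b | (a -> ~b)) -> []<>~(~b | (a -> ~b))) | <>(~c -> (a | c))):
1. ~((<>~(~b | (a -> ~b)) -> []<>~(~b | (a -> ~b))) | <>(~c -> (a | c))), 0
2. ~(<>~(~b | (a -> ~b)) -> []<>~(~b | (a -> ~b))), 0
3. ~<>(~c -> (a | c)), 0
4. <>~(~b | (a -> ~b)), 0
5. ~[]<>~(~b | (a -> ~b)), 0
6. ~(~c -> (a | c)), 0
7. ~c, 0
8. ~(a | c), 0
9. ~a, 0
10. ~(~b | (a -> ~b)), 1
11. b, 1
12. ~(a -> ~b), 1
13. a, 1
14. ~(~c -> (a | c)), 1
15. ~c, 1
16. ~(a | c), 1
17. ~a, 1
Accessibility: 0R0, 0R1, 1R0, 1R1
Branch closes: a and ~a both at 1.
Every branch of the negation's tableau closes; the branch above is one of them.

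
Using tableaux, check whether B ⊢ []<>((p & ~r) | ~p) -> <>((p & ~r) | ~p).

Tableau for the negation ~([]<>((p & ~r) | ~p) -> <>((p & ~r) | ~p)):
1. ~([]<>((p & ~r) | ~p) -> <>((p & ~r) | ~p)), 0
2. []<>((p & ~r) | ~p), 0   [~->-rule on 1]
3. ~<>((p & ~r) | ~p), 0   [~->-rule on 1]
4. <>((p & ~r) | ~p), 0   [[]-rule on 2 via 0R0]
5. ~((p & ~r) | ~p), 0   [~<>-rule on 3 via 0R0]
6. ~(p & ~r), 0   [~|-rule on 5]
7. p, 0   [~|-rule on 5]
8. r, 0   [~&-rule on 6 (branches; this branch)]
9. (p & ~r) | ~p, 1   [<>-rule on 4: fresh world 1, 0R1]
10. <>((p & ~r) | ~p), 1   [[]-rule on 2 via 0R1]
11. ~((p & ~r) | ~p), 1   [~<>-rule on 3 via 0R1]
12. ~(p & ~r), 1   [~|-rule on 11]
13. p, 1   [~|-rule on 11]
14. p & ~r, 1   [|-rule on 9 (branches; this branch)]
15. ~r, 1   [&-rule on 14]
16. r, 1   [~&-rule on 12 (branches; this branch)]
Accessibility: 0R0, 0R1, 1R0, 1R1
Branch closes: r and ~r both at 1.
All branches of the negation close; one closing branch shown above.

Valid in B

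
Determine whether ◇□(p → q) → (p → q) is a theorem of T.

Tableau for the negation ¬(◇□(p → q) → (p → q)):
1. ¬(◇□(p → q) → (p → q)), w0
2. ◇□(p → q), w0
3. ¬(p → q), w0
4. p, w0
5. ¬q, w0
6. □(p → q), w1
7. p → q, w1
8. q, w1
Accessibility: w0Rw0, w0Rw1, w1Rw1
The negation has an open branch (countermodel exists).

Not valid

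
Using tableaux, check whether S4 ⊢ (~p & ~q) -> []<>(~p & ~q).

Tableau for the negation ~((~p & ~q) -> []<>(~p & ~q)):
1. ~((~p & ~q) -> []<>(~p & ~q)), w0
2. ~p & ~q, w0   [~->-rule on 1]
3. ~[]<>(~p & ~q), w0   [~->-rule on 1]
4. ~p, w0   [&-rule on 2]
5. ~q, w0   [&-rule on 2]
6. ~<>(~p & ~q), w1   [~[]-rule on 3: fresh world w1, w0Rw1]
7. ~(~p & ~q), w1   [~<>-rule on 6 via w1Rw1]
8. q, w1   [~&-rule on 7 (branches; this branch)]
Accessibility: w0Rw0, w0Rw1, w1Rw1
The negation has an open branch (countermodel exists).

Invalid (countermodel exists)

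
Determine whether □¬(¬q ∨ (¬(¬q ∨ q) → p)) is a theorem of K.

Invalid (countermodel exists)

Tableau for the negation ¬□¬(¬q ∨ (¬(¬q ∨ q) → p)):
1. ¬□¬(¬q ∨ (¬(¬q ∨ q) → p)), u
2. ¬q ∨ (¬(¬q ∨ q) → p), v
3. ¬(¬q ∨ q) → p, v
4. p, v
Accessibility: uRv
The negation has an open branch (countermodel exists).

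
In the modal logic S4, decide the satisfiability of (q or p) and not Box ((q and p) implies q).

1. (q or p) and not Box ((q and p) implies q), w0
2. q or p, w0
3. not Box ((q and p) implies q), w0
4. p, w0
5. not ((q and p) implies q), w1
6. q and p, w1
7. not q, w1
8. q, w1
9. p, w1
Accessibility: w0Rw0, w0Rw1, w1Rw1
Branch closes: q and not q both at w1.
(One branch shown.) All branches close.

Unsatisfiable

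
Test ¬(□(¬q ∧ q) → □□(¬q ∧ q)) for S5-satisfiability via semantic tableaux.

1. ¬(□(¬q ∧ q) → □□(¬q ∧ q)), 0
2. □(¬q ∧ q), 0
3. ¬□□(¬q ∧ q), 0
4. ¬q ∧ q, 0
5. ¬q, 0
6. q, 0
Accessibility: 0R0
Branch closes: q and ¬q both at 0.
All branches of the tableau close; one closing branch shown above.

Unsatisfiable (every branch closes)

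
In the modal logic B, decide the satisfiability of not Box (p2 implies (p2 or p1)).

1. not Box (p2 implies (p2 or p1)), w0
2. not (p2 implies (p2 or p1)), w1
3. p2, w1
4. not (p2 or p1), w1
5. not p2, w1
6. not p1, w1
Accessibility: w0Rw0, w0Rw1, w1Rw0, w1Rw1
Branch closes: p2 and not p2 both at w1.
All branches of the tableau close; one closing branch shown above.

No, unsatisfiable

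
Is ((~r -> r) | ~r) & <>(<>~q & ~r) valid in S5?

Tableau for the negation ~(((~r -> r) | ~r) & <>(<>~q & ~r)):
1. ~(((~r -> r) | ~r) & <>(<>~q & ~r)), 0
2. ~<>(<>~q & ~r), 0
3. ~(<>~q & ~r), 0
4. r, 0
Accessibility: 0R0
The negation has an open branch (countermodel exists).

Invalid (countermodel exists)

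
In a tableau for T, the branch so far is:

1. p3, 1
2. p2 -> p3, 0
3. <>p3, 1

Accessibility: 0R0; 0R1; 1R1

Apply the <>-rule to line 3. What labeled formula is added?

a fresh world 2 with 1R2, and p3 at 2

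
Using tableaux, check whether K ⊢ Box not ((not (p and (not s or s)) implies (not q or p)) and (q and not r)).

No, not valid

Tableau for the negation not Box not ((not (p and (not s or s)) implies (not q or p)) and (q and not r)):
1. not Box not ((not (p and (not s or s)) implies (not q or p)) and (q and not r)), 0
2. (not (p and (not s or s)) implies (not q or p)) and (q and not r), 1
3. not (p and (not s or s)) implies (not q or p), 1
4. q and not r, 1
5. q, 1
6. not r, 1
7. not q or p, 1
8. p, 1
Accessibility: 0R1
The negation has an open branch (countermodel exists).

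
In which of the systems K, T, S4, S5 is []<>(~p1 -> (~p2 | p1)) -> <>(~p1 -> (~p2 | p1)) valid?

K-tableau for the negation ~([]<>(~p1 -> (~p2 | p1)) -> <>(~p1 -> (~p2 | p1))):
1. ~([]<>(~p1 -> (~p2 | p1)) -> <>(~p1 -> (~p2 | p1))), w0
2. []<>(~p1 -> (~p2 | p1)), w0
3. ~<>(~p1 -> (~p2 | p1)), w0
Complete open branch: countermodel on a K-frame, so not valid in K.
T-tableau for the negation ~([]<>(~p1 -> (~p2 | p1)) -> <>(~p1 -> (~p2 | p1))):
1. ~([]<>(~p1 -> (~p2 | p1)) -> <>(~p1 -> (~p2 | p1))), w0
2. []<>(~p1 -> (~p2 | p1)), w0
3. ~<>(~p1 -> (~p2 | p1)), w0
4. <>(~p1 -> (~p2 | p1)), w0
5. ~(~p1 -> (~p2 | p1)), w0
6. ~p1, w0
7. ~(~p2 | p1), w0
8. p2, w0
9. ~p1 -> (~p2 | p1), w1
10. <>(~p1 -> (~p2 | p1)), w1
11. ~(~p1 -> (~p2 | p1)), w1
12. ~p1, w1
13. ~(~p2 | p1), w1
14. p2, w1
15. ~p2 | p1, w1
16. p1, w1
Accessibility: w0Rw0, w0Rw1, w1Rw1
Branch closes: p1 and ~p1 both at w1.
Every branch closes (one shown): valid in T, hence also in S4, S5 (every theorem of T is a theorem of S4 and S5).

T, S4, S5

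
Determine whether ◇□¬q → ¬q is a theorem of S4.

Invalid (countermodel exists)

Tableau for the negation ¬(◇□¬q → ¬q):
1. ¬(◇□¬q → ¬q), w0
2. ◇□¬q, w0
3. q, w0
4. □¬q, w1
5. ¬q, w1
Accessibility: w0Rw0, w0Rw1, w1Rw1
The negation has an open branch (countermodel exists).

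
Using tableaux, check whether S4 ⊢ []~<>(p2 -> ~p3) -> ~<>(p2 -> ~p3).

Tableau for the negation ~([]~<>(p2 -> ~p3) -> ~<>(p2 -> ~p3)):
1. ~([]~<>(p2 -> ~p3) -> ~<>(p2 -> ~p3)), 0
2. []~<>(p2 -> ~p3), 0
3. <>(p2 -> ~p3), 0
4. ~<>(p2 -> ~p3), 0
5. ~(p2 -> ~p3), 0
6. p2, 0
7. p3, 0
8. p2 -> ~p3, 1
9. ~<>(p2 -> ~p3), 1
10. ~(p2 -> ~p3), 1
11. p2, 1
12. p3, 1
13. ~p3, 1
Accessibility: 0R0, 0R1, 1R1
Branch closes: p3 and ~p3 both at 1.
All branches of the negation close; one closing branch shown above.

Yes, valid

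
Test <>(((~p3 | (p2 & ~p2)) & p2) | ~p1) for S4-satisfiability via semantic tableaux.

Yes, satisfiable

1. <>(((~p3 | (p2 & ~p2)) & p2) | ~p1), 0
2. ((~p3 | (p2 & ~p2)) & p2) | ~p1, 1
3. ~p1, 1
Accessibility: 0R0, 0R1, 1R1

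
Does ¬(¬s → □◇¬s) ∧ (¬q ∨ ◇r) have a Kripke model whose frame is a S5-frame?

Unsatisfiable

1. ¬(¬s → □◇¬s) ∧ (¬q ∨ ◇r), u
2. ¬(¬s → □◇¬s), u
3. ¬q ∨ ◇r, u
4. ¬s, u
5. ¬□◇¬s, u
6. ◇r, u
7. ¬◇¬s, v
8. s, u
Accessibility: uRu, uRv, vRu, vRv
Branch closes: s and ¬s both at u.
Every branch closes; the branch above is one of them.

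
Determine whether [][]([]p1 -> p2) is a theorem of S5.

Tableau for the negation ~[][]([]p1 -> p2):
1. ~[][]([]p1 -> p2), u
2. ~[]([]p1 -> p2), v   [~[]-rule on 1: fresh world v, uRv]
3. ~([]p1 -> p2), w   [~[]-rule on 2: fresh world w, vRw]
4. []p1, w   [~->-rule on 3]
5. ~p2, w   [~->-rule on 3]
6. p1, u   [[]-rule on 4 via wRu]
7. p1, v   [[]-rule on 4 via wRv]
8. p1, w   [[]-rule on 4 via wRw]
Accessibility: uRu, uRv, uRw, vRu, vRv, vRw, wRu, wRv, wRw
The negation has an open branch (countermodel exists).

Not valid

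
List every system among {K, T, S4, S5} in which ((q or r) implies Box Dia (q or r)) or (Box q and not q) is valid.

S5-tableau for the negation not (((q or r) implies Box Dia (q or r)) or (Box q and not q)):
1. not (((q or r) implies Box Dia (q or r)) or (Box q and not q)), w0
2. not ((q or r) implies Box Dia (q or r)), w0   [neg-or-rule on 1]
3. not (Box q and not q), w0   [neg-or-rule on 1]
4. q or r, w0   [neg-implies-rule on 2]
5. not Box Dia (q or r), w0   [neg-implies-rule on 2]
6. q, w0   [neg-and-rule on 3 (branches; this branch)]
7. r, w0   [or-rule on 4 (branches; this branch)]
8. not Dia (q or r), w1   [neg-Box-rule on 5: fresh world w1, w0Rw1]
9. not (q or r), w0   [neg-Dia-rule on 8 via w1Rw0]
10. not q, w0   [neg-or-rule on 9]
11. not r, w0   [neg-or-rule on 9]
Accessibility: w0Rw0, w0Rw1, w1Rw0, w1Rw1
Branch closes: q and not q both at w0.
Every branch closes (one shown): valid in S5.
S4-tableau for the negation not (((q or r) implies Box Dia (q or r)) or (Box q and not q)):
1. not (((q or r) implies Box Dia (q or r)) or (Box q and not q)), w0
2. not ((q or r) implies Box Dia (q or r)), w0   [neg-or-rule on 1]
3. not (Box q and not q), w0   [neg-or-rule on 1]
4. q or r, w0   [neg-implies-rule on 2]
5. not Box Dia (q or r), w0   [neg-implies-rule on 2]
6. q, w0   [neg-and-rule on 3 (branches; this branch)]
7. r, w0   [or-rule on 4 (branches; this branch)]
8. not Dia (q or r), w1   [neg-Box-rule on 5: fresh world w1, w0Rw1]
9. not (q or r), w1   [neg-Dia-rule on 8 via w1Rw1]
10. not q, w1   [neg-or-rule on 9]
11. not r, w1   [neg-or-rule on 9]
Accessibility: w0Rw0, w0Rw1, w1Rw1
Complete open branch: countermodel on an S4-frame, so not valid in S4, nor in K, T (the same frame is also a K-frame and a T-frame).

S5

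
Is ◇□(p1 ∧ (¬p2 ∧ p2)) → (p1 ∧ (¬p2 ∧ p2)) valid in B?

Yes, valid

Tableau for the negation ¬(◇□(p1 ∧ (¬p2 ∧ p2)) → (p1 ∧ (¬p2 ∧ p2))):
1. ¬(◇□(p1 ∧ (¬p2 ∧ p2)) → (p1 ∧ (¬p2 ∧ p2))), u
2. ◇□(p1 ∧ (¬p2 ∧ p2)), u   [¬→-rule on 1]
3. ¬(p1 ∧ (¬p2 ∧ p2)), u   [¬→-rule on 1]
4. ¬(¬p2 ∧ p2), u   [¬∧-rule on 3 (branches; this branch)]
5. ¬p2, u   [¬∧-rule on 4 (branches; this branch)]
6. □(p1 ∧ (¬p2 ∧ p2)), v   [◇-rule on 2: fresh world v, uRv]
7. p1 ∧ (¬p2 ∧ p2), u   [□-rule on 6 via vRu]
8. p1, u   [∧-rule on 7]
9. ¬p2 ∧ p2, u   [∧-rule on 7]
10. p2, u   [∧-rule on 9]
Accessibility: uRu, uRv, vRu, vRv
Branch closes: p2 and ¬p2 both at u.
All branches of the negation close; one closing branch shown above.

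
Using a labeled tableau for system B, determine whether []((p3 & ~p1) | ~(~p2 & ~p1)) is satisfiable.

1. []((p3 & ~p1) | ~(~p2 & ~p1)), 0
2. (p3 & ~p1) | ~(~p2 & ~p1), 0
3. ~(~p2 & ~p1), 0
4. p1, 0
Accessibility: 0R0

Satisfiable (open branch found)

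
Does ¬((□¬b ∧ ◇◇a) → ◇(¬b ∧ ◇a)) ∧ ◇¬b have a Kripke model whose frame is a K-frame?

1. ¬((□¬b ∧ ◇◇a) → ◇(¬b ∧ ◇a)) ∧ ◇¬b, 0
2. ¬((□¬b ∧ ◇◇a) → ◇(¬b ∧ ◇a)), 0
3. ◇¬b, 0
4. □¬b ∧ ◇◇a, 0
5. ¬◇(¬b ∧ ◇a), 0
6. □¬b, 0
7. ◇◇a, 0
8. ¬b, 1
9. ¬(¬b ∧ ◇a), 1
10. ¬◇a, 1
11. ◇a, 2
12. ¬(¬b ∧ ◇a), 2
13. ¬b, 2
14. ¬◇a, 2
15. a, 3
16. ¬a, 3
Accessibility: 0R1, 0R2, 2R3
Branch closes: a and ¬a both at 3.
(One branch shown.) All branches close.

Unsatisfiable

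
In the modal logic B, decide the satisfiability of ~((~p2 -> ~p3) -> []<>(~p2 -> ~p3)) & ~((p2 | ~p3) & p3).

1. ~((~p2 -> ~p3) -> []<>(~p2 -> ~p3)) & ~((p2 | ~p3) & p3), w0
2. ~((~p2 -> ~p3) -> []<>(~p2 -> ~p3)), w0
3. ~((p2 | ~p3) & p3), w0
4. ~p2 -> ~p3, w0
5. ~[]<>(~p2 -> ~p3), w0
6. ~p3, w0
7. ~<>(~p2 -> ~p3), w1
8. ~(~p2 -> ~p3), w0
9. ~p2, w0
10. p3, w0
Accessibility: w0Rw0, w0Rw1, w1Rw0, w1Rw1
Branch closes: p3 and ~p3 both at w0.
(One branch shown.) All branches close.

Unsatisfiable (every branch closes)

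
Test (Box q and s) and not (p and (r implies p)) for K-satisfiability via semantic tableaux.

1. (Box q and s) and not (p and (r implies p)), w0
2. Box q and s, w0
3. not (p and (r implies p)), w0
4. Box q, w0
5. s, w0
6. not (r implies p), w0
7. r, w0
8. not p, w0

Yes, satisfiable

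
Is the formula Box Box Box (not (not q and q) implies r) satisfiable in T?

Yes, satisfiable

1. Box Box Box (not (not q and q) implies r), u
2. Box Box (not (not q and q) implies r), u
3. Box (not (not q and q) implies r), u
4. not (not q and q) implies r, u
5. r, u
Accessibility: uRu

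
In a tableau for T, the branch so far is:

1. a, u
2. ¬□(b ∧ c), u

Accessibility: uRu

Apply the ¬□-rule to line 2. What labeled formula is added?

a fresh world v with uRv, and ¬(b ∧ c) at v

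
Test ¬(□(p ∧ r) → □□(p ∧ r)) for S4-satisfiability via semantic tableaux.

No, unsatisfiable

1. ¬(□(p ∧ r) → □□(p ∧ r)), 0
2. □(p ∧ r), 0
3. ¬□□(p ∧ r), 0
4. p ∧ r, 0
5. p, 0
6. r, 0
7. ¬□(p ∧ r), 1
8. p ∧ r, 1
9. p, 1
10. r, 1
11. ¬(p ∧ r), 2
12. p ∧ r, 2
13. p, 2
14. r, 2
15. ¬r, 2
Accessibility: 0R0, 0R1, 0R2, 1R1, 1R2, 2R2
Branch closes: r and ¬r both at 2.
(One branch shown.) All branches close.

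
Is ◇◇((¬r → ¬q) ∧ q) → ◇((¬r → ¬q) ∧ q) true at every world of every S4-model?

Valid in S4

Tableau for the negation ¬(◇◇((¬r → ¬q) ∧ q) → ◇((¬r → ¬q) ∧ q)):
1. ¬(◇◇((¬r → ¬q) ∧ q) → ◇((¬r → ¬q) ∧ q)), u
2. ◇◇((¬r → ¬q) ∧ q), u   [¬→-rule on 1]
3. ¬◇((¬r → ¬q) ∧ q), u   [¬→-rule on 1]
4. ¬((¬r → ¬q) ∧ q), u   [¬◇-rule on 3 via uRu]
5. ¬(¬r → ¬q), u   [¬∧-rule on 4 (branches; this branch)]
6. ¬r, u   [¬→-rule on 5]
7. q, u   [¬→-rule on 5]
8. ◇((¬r → ¬q) ∧ q), v   [◇-rule on 2: fresh world v, uRv]
9. ¬((¬r → ¬q) ∧ q), v   [¬◇-rule on 3 via uRv]
10. ¬(¬r → ¬q), v   [¬∧-rule on 9 (branches; this branch)]
11. ¬r, v   [¬→-rule on 10]
12. q, v   [¬→-rule on 10]
13. (¬r → ¬q) ∧ q, w   [◇-rule on 8: fresh world w, vRw]
14. ¬r → ¬q, w   [∧-rule on 13]
15. q, w   [∧-rule on 13]
16. ¬((¬r → ¬q) ∧ q), w   [¬◇-rule on 3 via uRw]
17. r, w   [→-rule on 14 (branches; this branch)]
18. ¬(¬r → ¬q), w   [¬∧-rule on 16 (branches; this branch)]
19. ¬r, w   [¬→-rule on 18]
Accessibility: uRu, uRv, uRw, vRv, vRw, wRw
Branch closes: r and ¬r both at w.
All branches of the negation close; one closing branch shown above.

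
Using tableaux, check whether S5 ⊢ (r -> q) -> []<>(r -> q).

Tableau for the negation ~((r -> q) -> []<>(r -> q)):
1. ~((r -> q) -> []<>(r -> q)), 0
2. r -> q, 0
3. ~[]<>(r -> q), 0
4. q, 0
5. ~<>(r -> q), 1
6. ~(r -> q), 0
7. r, 0
8. ~q, 0
Accessibility: 0R0, 0R1, 1R0, 1R1
Branch closes: q and ~q both at 0.
Every branch of the negation's tableau closes; the branch above is one of them.

Valid in S5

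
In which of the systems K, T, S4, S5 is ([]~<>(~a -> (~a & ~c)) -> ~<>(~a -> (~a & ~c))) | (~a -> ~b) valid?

T, S4, S5

T-tableau for the negation ~(([]~<>(~a -> (~a & ~c)) -> ~<>(~a -> (~a & ~c))) | (~a -> ~b)):
1. ~(([]~<>(~a -> (~a & ~c)) -> ~<>(~a -> (~a & ~c))) | (~a -> ~b)), u
2. ~([]~<>(~a -> (~a & ~c)) -> ~<>(~a -> (~a & ~c))), u   [~|-rule on 1]
3. ~(~a -> ~b), u   [~|-rule on 1]
4. []~<>(~a -> (~a & ~c)), u   [~->-rule on 2]
5. <>(~a -> (~a & ~c)), u   [~->-rule on 2]
6. ~a, u   [~->-rule on 3]
7. b, u   [~->-rule on 3]
8. ~<>(~a -> (~a & ~c)), u   [[]-rule on 4 via uRu]
9. ~(~a -> (~a & ~c)), u   [~<>-rule on 8 via uRu]
10. ~(~a & ~c), u   [~->-rule on 9]
11. c, u   [~&-rule on 10 (branches; this branch)]
12. ~a -> (~a & ~c), v   [<>-rule on 5: fresh world v, uRv]
13. ~<>(~a -> (~a & ~c)), v   [[]-rule on 4 via uRv]
14. ~(~a -> (~a & ~c)), v   [~<>-rule on 8 via uRv]
15. ~a, v   [~->-rule on 14]
16. ~(~a & ~c), v   [~->-rule on 14]
17. ~a & ~c, v   [->-rule on 12 (branches; this branch)]
18. ~c, v   [&-rule on 17]
19. c, v   [~&-rule on 16 (branches; this branch)]
Accessibility: uRu, uRv, vRv
Branch closes: c and ~c both at v.
Every branch closes (one shown): valid in T, hence also in S4, S5 (every theorem of T is a theorem of S4 and S5).
K-tableau for the negation ~(([]~<>(~a -> (~a & ~c)) -> ~<>(~a -> (~a & ~c))) | (~a -> ~b)):
1. ~(([]~<>(~a -> (~a & ~c)) -> ~<>(~a -> (~a & ~c))) | (~a -> ~b)), u
2. ~([]~<>(~a -> (~a & ~c)) -> ~<>(~a -> (~a & ~c))), u   [~|-rule on 1]
3. ~(~a -> ~b), u   [~|-rule on 1]
4. []~<>(~a -> (~a & ~c)), u   [~->-rule on 2]
5. <>(~a -> (~a & ~c)), u   [~->-rule on 2]
6. ~a, u   [~->-rule on 3]
7. b, u   [~->-rule on 3]
8. ~a -> (~a & ~c), v   [<>-rule on 5: fresh world v, uRv]
9. ~<>(~a -> (~a & ~c)), v   [[]-rule on 4 via uRv]
10. ~a & ~c, v   [->-rule on 8 (branches; this branch)]
11. ~a, v   [&-rule on 10]
12. ~c, v   [&-rule on 10]
Accessibility: uRv
Complete open branch: countermodel on a K-frame, so not valid in K.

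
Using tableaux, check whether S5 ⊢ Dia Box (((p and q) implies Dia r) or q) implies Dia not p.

Invalid (countermodel exists)

Tableau for the negation not (Dia Box (((p and q) implies Dia r) or q) implies Dia not p):
1. not (Dia Box (((p and q) implies Dia r) or q) implies Dia not p), w0
2. Dia Box (((p and q) implies Dia r) or q), w0   [neg-implies-rule on 1]
3. not Dia not p, w0   [neg-implies-rule on 1]
4. p, w0   [neg-Dia-rule on 3 via w0Rw0]
5. Box (((p and q) implies Dia r) or q), w1   [Dia-rule on 2: fresh world w1, w0Rw1]
6. p, w1   [neg-Dia-rule on 3 via w0Rw1]
7. ((p and q) implies Dia r) or q, w0   [Box-rule on 5 via w1Rw0]
8. ((p and q) implies Dia r) or q, w1   [Box-rule on 5 via w1Rw1]
9. q, w0   [or-rule on 7 (branches; this branch)]
10. q, w1   [or-rule on 8 (branches; this branch)]
Accessibility: w0Rw0, w0Rw1, w1Rw0, w1Rw1
The negation has an open branch (countermodel exists).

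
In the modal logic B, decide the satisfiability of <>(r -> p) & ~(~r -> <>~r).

No, unsatisfiable

1. <>(r -> p) & ~(~r -> <>~r), 0
2. <>(r -> p), 0
3. ~(~r -> <>~r), 0
4. ~r, 0
5. ~<>~r, 0
6. r, 0
Accessibility: 0R0
Branch closes: r and ~r both at 0.
(One branch shown.) All branches close.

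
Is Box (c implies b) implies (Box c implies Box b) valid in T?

Tableau for the negation not (Box (c implies b) implies (Box c implies Box b)):
1. not (Box (c implies b) implies (Box c implies Box b)), u
2. Box (c implies b), u
3. not (Box c implies Box b), u
4. Box c, u
5. not Box b, u
6. c implies b, u
7. c, u
8. b, u
9. not b, v
10. c implies b, v
11. c, v
12. b, v
Accessibility: uRu, uRv, vRv
Branch closes: b and not b both at v.
Every branch of the negation's tableau closes; the branch above is one of them.

Yes, valid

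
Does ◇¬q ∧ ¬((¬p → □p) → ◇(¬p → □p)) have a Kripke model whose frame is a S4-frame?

Unsatisfiable (every branch closes)

1. ◇¬q ∧ ¬((¬p → □p) → ◇(¬p → □p)), w0
2. ◇¬q, w0
3. ¬((¬p → □p) → ◇(¬p → □p)), w0
4. ¬p → □p, w0
5. ¬◇(¬p → □p), w0
6. ¬(¬p → □p), w0
7. ¬p, w0
8. ¬□p, w0
9. □p, w0
10. p, w0
Accessibility: w0Rw0
Branch closes: p and ¬p both at w0.
All branches of the tableau close; one closing branch shown above.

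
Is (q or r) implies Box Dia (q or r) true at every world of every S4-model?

Not valid

Tableau for the negation not ((q or r) implies Box Dia (q or r)):
1. not ((q or r) implies Box Dia (q or r)), w0
2. q or r, w0
3. not Box Dia (q or r), w0
4. r, w0
5. not Dia (q or r), w1
6. not (q or r), w1
7. not q, w1
8. not r, w1
Accessibility: w0Rw0, w0Rw1, w1Rw1
The negation has an open branch (countermodel exists).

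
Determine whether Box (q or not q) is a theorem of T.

Tableau for the negation not Box (q or not q):
1. not Box (q or not q), w0
2. not (q or not q), w1
3. not q, w1
4. q, w1
Accessibility: w0Rw0, w0Rw1, w1Rw1
Branch closes: q and not q both at w1.
Every branch of the negation's tableau closes; the branch above is one of them.

Yes, valid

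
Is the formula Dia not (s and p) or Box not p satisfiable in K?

1. Dia not (s and p) or Box not p, 0
2. Box not p, 0

Satisfiable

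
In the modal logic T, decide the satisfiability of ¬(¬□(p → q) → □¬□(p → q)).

Satisfiable (open branch found)

1. ¬(¬□(p → q) → □¬□(p → q)), w0
2. ¬□(p → q), w0
3. ¬□¬□(p → q), w0
4. ¬(p → q), w1
5. p, w1
6. ¬q, w1
7. □(p → q), w2
8. p → q, w2
9. q, w2
Accessibility: w0Rw0, w0Rw1, w0Rw2, w1Rw1, w2Rw2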